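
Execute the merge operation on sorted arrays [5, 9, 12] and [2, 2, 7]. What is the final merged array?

Merging process:

Compare 5 vs 2: take 2 from right. Merged: [2]
Compare 5 vs 2: take 2 from right. Merged: [2, 2]
Compare 5 vs 7: take 5 from left. Merged: [2, 2, 5]
Compare 9 vs 7: take 7 from right. Merged: [2, 2, 5, 7]
Append remaining from left: [9, 12]. Merged: [2, 2, 5, 7, 9, 12]

Final merged array: [2, 2, 5, 7, 9, 12]
Total comparisons: 4

The merged array is [2, 2, 5, 7, 9, 12], requiring 4 comparisons. The merge step runs in O(n) time where n is the total number of elements.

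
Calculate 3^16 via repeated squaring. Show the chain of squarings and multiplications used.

Computing 3^16 by squaring (build up from 3^1; each line after the first costs one multiplication):

3^1 = 3
3^2 = (3^1)^2 = 3^2 = 9
3^4 = (3^2)^2 = 9^2 = 81
3^8 = (3^4)^2 = 81^2 = 6561
3^16 = (3^8)^2 = 6561^2 = 43046721

Result: 43046721
Multiplications needed: 4 (4 lines after 3^1)

3^16 = 43046721. Using exponentiation by squaring, this requires 4 multiplications. The key idea: if the exponent is even, square the half-power; if odd, multiply by the base once.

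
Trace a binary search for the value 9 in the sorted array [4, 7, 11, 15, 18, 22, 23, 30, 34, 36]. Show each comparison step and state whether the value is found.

Binary search for 9 in [4, 7, 11, 15, 18, 22, 23, 30, 34, 36]:

lo=0, hi=9, mid=4, arr[mid]=18 -> 18 > 9, search left half
lo=0, hi=3, mid=1, arr[mid]=7 -> 7 < 9, search right half
lo=2, hi=3, mid=2, arr[mid]=11 -> 11 > 9, search left half
lo=2 > hi=1, target 9 not found

Binary search determines that 9 is not in the array after 3 comparisons. The search space was exhausted without finding the target.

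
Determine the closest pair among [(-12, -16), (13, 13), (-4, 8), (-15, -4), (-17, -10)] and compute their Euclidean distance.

Computing all pairwise distances among 5 points:

d((-12, -16), (13, 13)) = 38.2884
d((-12, -16), (-4, 8)) = 25.2982
d((-12, -16), (-15, -4)) = 12.3693
d((-12, -16), (-17, -10)) = 7.8102
d((13, 13), (-4, 8)) = 17.72
d((13, 13), (-15, -4)) = 32.7567
d((13, 13), (-17, -10)) = 37.8021
d((-4, 8), (-15, -4)) = 16.2788
d((-4, 8), (-17, -10)) = 22.2036
d((-15, -4), (-17, -10)) = 6.3246 <-- minimum

Closest pair: (-15, -4) and (-17, -10) with distance 6.3246

The closest pair is (-15, -4) and (-17, -10) with Euclidean distance 6.3246. For 5 points, brute-force pairwise comparison is shown above. For large n, the divide-and-conquer algorithm (sort by x, recurse on halves, check the dividing strip) achieves O(n log n).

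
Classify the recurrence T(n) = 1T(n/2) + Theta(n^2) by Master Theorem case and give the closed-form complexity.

Master Theorem for T(n) = 1T(n/2) + O(n^2):

a = 1, b = 2, c = 2
log_b(a) = log_2(1) = 0.0000

Case 3: c = 2 > log_2(1) = 0.0000
T(n) = O(n^2) = O(n^2)

For T(n) = 1T(n/2) + O(n^2): log_2(1) = 0.0000. This is Case 3 of the Master Theorem (c > log_b(a), work dominated by root), giving O(n^2).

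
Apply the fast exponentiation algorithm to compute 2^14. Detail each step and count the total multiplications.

Computing 2^14 by squaring (build up from 2^1; each line after the first costs one multiplication):

2^1 = 2
2^2 = (2^1)^2 = 2^2 = 4
2^3 = 2 * 2^2 = 2 * 4 = 8
2^6 = (2^3)^2 = 8^2 = 64
2^7 = 2 * 2^6 = 2 * 64 = 128
2^14 = (2^7)^2 = 128^2 = 16384

Result: 16384
Multiplications needed: 5 (5 lines after 2^1)

2^14 = 16384. Using exponentiation by squaring, this requires 5 multiplications. The key idea: if the exponent is even, square the half-power; if odd, multiply by the base once.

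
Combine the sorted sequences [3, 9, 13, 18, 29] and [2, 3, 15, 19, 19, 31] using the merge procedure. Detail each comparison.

Merging process:

Compare 3 vs 2: take 2 from right. Merged: [2]
Compare 3 vs 3: take 3 from left. Merged: [2, 3]
Compare 9 vs 3: take 3 from right. Merged: [2, 3, 3]
Compare 9 vs 15: take 9 from left. Merged: [2, 3, 3, 9]
Compare 13 vs 15: take 13 from left. Merged: [2, 3, 3, 9, 13]
Compare 18 vs 15: take 15 from right. Merged: [2, 3, 3, 9, 13, 15]
Compare 18 vs 19: take 18 from left. Merged: [2, 3, 3, 9, 13, 15, 18]
Compare 29 vs 19: take 19 from right. Merged: [2, 3, 3, 9, 13, 15, 18, 19]
Compare 29 vs 19: take 19 from right. Merged: [2, 3, 3, 9, 13, 15, 18, 19, 19]
Compare 29 vs 31: take 29 from left. Merged: [2, 3, 3, 9, 13, 15, 18, 19, 19, 29]
Append remaining from right: [31]. Merged: [2, 3, 3, 9, 13, 15, 18, 19, 19, 29, 31]

Final merged array: [2, 3, 3, 9, 13, 15, 18, 19, 19, 29, 31]
Total comparisons: 10

The merged array is [2, 3, 3, 9, 13, 15, 18, 19, 19, 29, 31], requiring 10 comparisons. The merge step runs in O(n) time where n is the total number of elements.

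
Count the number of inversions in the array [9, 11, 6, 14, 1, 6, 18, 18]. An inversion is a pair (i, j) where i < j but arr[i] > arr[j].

Finding inversions in [9, 11, 6, 14, 1, 6, 18, 18]:

(0, 2): arr[0]=9 > arr[2]=6
(0, 4): arr[0]=9 > arr[4]=1
(0, 5): arr[0]=9 > arr[5]=6
(1, 2): arr[1]=11 > arr[2]=6
(1, 4): arr[1]=11 > arr[4]=1
(1, 5): arr[1]=11 > arr[5]=6
(2, 4): arr[2]=6 > arr[4]=1
(3, 4): arr[3]=14 > arr[4]=1
(3, 5): arr[3]=14 > arr[5]=6

Total inversions: 9

The array has 9 inversion(s): (0,2), (0,4), (0,5), (1,2), (1,4), (1,5), (2,4), (3,4), (3,5). Each pair (i,j) satisfies i < j and arr[i] > arr[j].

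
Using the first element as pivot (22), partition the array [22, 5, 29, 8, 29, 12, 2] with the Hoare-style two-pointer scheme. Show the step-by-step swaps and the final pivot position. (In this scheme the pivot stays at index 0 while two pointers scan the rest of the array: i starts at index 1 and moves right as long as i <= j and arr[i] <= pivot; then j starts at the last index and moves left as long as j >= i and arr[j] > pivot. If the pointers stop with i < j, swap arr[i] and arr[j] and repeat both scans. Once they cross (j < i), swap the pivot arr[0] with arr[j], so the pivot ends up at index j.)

Hoare-style two-pointer partition with pivot = 22:

Initial array: [22, 5, 29, 8, 29, 12, 2]

Pointers start at i = 1, j = 6.
i stops at index 2 (arr[2]=29 > 22), j stops at index 6 (arr[6]=2 <= 22): swap arr[2] and arr[6], array becomes [22, 5, 2, 8, 29, 12, 29]
i stops at index 4 (arr[4]=29 > 22), j stops at index 5 (arr[5]=12 <= 22): swap arr[4] and arr[5], array becomes [22, 5, 2, 8, 12, 29, 29]
i ends at 5, j ends at 4: the pointers have crossed (j < i), so scanning stops.

Swap pivot arr[0] with arr[4] to place pivot at position 4: [12, 5, 2, 8, 22, 29, 29]
Pivot position: 4

After partitioning with pivot 22, the array becomes [12, 5, 2, 8, 22, 29, 29]. The pivot is placed at index 4. All elements to the left of the pivot are <= 22, and all elements to the right are > 22.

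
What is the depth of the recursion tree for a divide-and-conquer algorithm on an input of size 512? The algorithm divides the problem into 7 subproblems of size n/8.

For divide and conquer with division factor 8:

Problem sizes at each level:
Level 0: 512
Level 1: 64
Level 2: 8
Level 3: 1

The root is level 0 and the size-1 base case is level 3 (the tree spans levels 0 through 3, i.e. 4 levels counting the root), so the depth is the number of divisions: log_8(512) = 3

The recursion tree depth is log_8(512) = 3. At each level, the problem size is divided by 8, so it takes 3 divisions to reduce to a base case of size 1. The algorithm makes 7 recursive calls at each level.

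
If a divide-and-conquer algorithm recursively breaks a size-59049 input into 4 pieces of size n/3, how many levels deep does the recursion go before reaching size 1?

For divide and conquer with division factor 3:

Problem sizes at each level:
Level 0: 59049
Level 1: 19683
Level 2: 6561
Level 3: 2187
Level 4: 729
Level 5: 243
Level 6: 81
Level 7: 27
Level 8: 9
Level 9: 3
Level 10: 1

The root is level 0 and the size-1 base case is level 10 (the tree spans levels 0 through 10, i.e. 11 levels counting the root), so the depth is the number of divisions: log_3(59049) = 10

The recursion tree depth is log_3(59049) = 10. At each level, the problem size is divided by 3, so it takes 10 divisions to reduce to a base case of size 1. The algorithm makes 4 recursive calls at each level.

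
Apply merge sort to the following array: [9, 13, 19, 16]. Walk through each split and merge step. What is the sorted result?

Merge sort trace:

Split: [9, 13, 19, 16] -> [9, 13] and [19, 16]
  Split: [9, 13] -> [9] and [13]
  Merge: [9] + [13] -> [9, 13]
  Split: [19, 16] -> [19] and [16]
  Merge: [19] + [16] -> [16, 19]
Merge: [9, 13] + [16, 19] -> [9, 13, 16, 19]

Final sorted array: [9, 13, 16, 19]

The merge sort proceeds by recursively splitting the array and merging sorted halves.
After all merges, the sorted array is [9, 13, 16, 19].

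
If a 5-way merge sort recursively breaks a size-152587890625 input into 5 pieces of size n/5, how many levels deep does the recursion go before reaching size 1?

For divide and conquer with division factor 5:

Problem sizes at each level:
Level 0: 152587890625
Level 1: 30517578125
Level 2: 6103515625
Level 3: 1220703125
Level 4: 244140625
Level 5: 48828125
Level 6: 9765625
Level 7: 1953125
Level 8: 390625
Level 9: 78125
Level 10: 15625
Level 11: 3125
Level 12: 625
Level 13: 125
Level 14: 25
Level 15: 5
Level 16: 1

The root is level 0 and the size-1 base case is level 16 (the tree spans levels 0 through 16, i.e. 17 levels counting the root), so the depth is the number of divisions: log_5(152587890625) = 16

The recursion tree depth is log_5(152587890625) = 16. At each level, the problem size is divided by 5, so it takes 16 divisions to reduce to a base case of size 1. The algorithm makes 5 recursive calls at each level.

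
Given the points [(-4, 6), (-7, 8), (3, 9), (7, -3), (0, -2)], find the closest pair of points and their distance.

Computing all pairwise distances among 5 points:

d((-4, 6), (-7, 8)) = 3.6056 <-- minimum
d((-4, 6), (3, 9)) = 7.6158
d((-4, 6), (7, -3)) = 14.2127
d((-4, 6), (0, -2)) = 8.9443
d((-7, 8), (3, 9)) = 10.0499
d((-7, 8), (7, -3)) = 17.8045
d((-7, 8), (0, -2)) = 12.2066
d((3, 9), (7, -3)) = 12.6491
d((3, 9), (0, -2)) = 11.4018
d((7, -3), (0, -2)) = 7.0711

Closest pair: (-4, 6) and (-7, 8) with distance 3.6056

The closest pair is (-4, 6) and (-7, 8) with Euclidean distance 3.6056. For 5 points, brute-force pairwise comparison is shown above. For large n, the divide-and-conquer algorithm (sort by x, recurse on halves, check the dividing strip) achieves O(n log n).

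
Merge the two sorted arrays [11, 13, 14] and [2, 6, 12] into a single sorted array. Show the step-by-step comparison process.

Merging process:

Compare 11 vs 2: take 2 from right. Merged: [2]
Compare 11 vs 6: take 6 from right. Merged: [2, 6]
Compare 11 vs 12: take 11 from left. Merged: [2, 6, 11]
Compare 13 vs 12: take 12 from right. Merged: [2, 6, 11, 12]
Append remaining from left: [13, 14]. Merged: [2, 6, 11, 12, 13, 14]

Final merged array: [2, 6, 11, 12, 13, 14]
Total comparisons: 4

The merged array is [2, 6, 11, 12, 13, 14], requiring 4 comparisons. The merge step runs in O(n) time where n is the total number of elements.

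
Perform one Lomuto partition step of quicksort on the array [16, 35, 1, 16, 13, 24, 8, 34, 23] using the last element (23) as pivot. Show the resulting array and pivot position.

Lomuto partition with pivot = 23:

Initial array: [16, 35, 1, 16, 13, 24, 8, 34, 23]

arr[0]=16 <= 23: swap with position 0, array becomes [16, 35, 1, 16, 13, 24, 8, 34, 23]
arr[1]=35 > 23: no swap
arr[2]=1 <= 23: swap with position 1, array becomes [16, 1, 35, 16, 13, 24, 8, 34, 23]
arr[3]=16 <= 23: swap with position 2, array becomes [16, 1, 16, 35, 13, 24, 8, 34, 23]
arr[4]=13 <= 23: swap with position 3, array becomes [16, 1, 16, 13, 35, 24, 8, 34, 23]
arr[5]=24 > 23: no swap
arr[6]=8 <= 23: swap with position 4, array becomes [16, 1, 16, 13, 8, 24, 35, 34, 23]
arr[7]=34 > 23: no swap

Place pivot at position 5: [16, 1, 16, 13, 8, 23, 35, 34, 24]
Pivot position: 5

After partitioning with pivot 23, the array becomes [16, 1, 16, 13, 8, 23, 35, 34, 24]. The pivot is placed at index 5. All elements to the left of the pivot are <= 23, and all elements to the right are > 23.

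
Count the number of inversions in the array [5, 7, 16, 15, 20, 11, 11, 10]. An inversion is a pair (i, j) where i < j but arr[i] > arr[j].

Finding inversions in [5, 7, 16, 15, 20, 11, 11, 10]:

(2, 3): arr[2]=16 > arr[3]=15
(2, 5): arr[2]=16 > arr[5]=11
(2, 6): arr[2]=16 > arr[6]=11
(2, 7): arr[2]=16 > arr[7]=10
(3, 5): arr[3]=15 > arr[5]=11
(3, 6): arr[3]=15 > arr[6]=11
(3, 7): arr[3]=15 > arr[7]=10
(4, 5): arr[4]=20 > arr[5]=11
(4, 6): arr[4]=20 > arr[6]=11
(4, 7): arr[4]=20 > arr[7]=10
(5, 7): arr[5]=11 > arr[7]=10
(6, 7): arr[6]=11 > arr[7]=10

Total inversions: 12

The array has 12 inversion(s): (2,3), (2,5), (2,6), (2,7), (3,5), (3,6), (3,7), (4,5), (4,6), (4,7), (5,7), (6,7). Each pair (i,j) satisfies i < j and arr[i] > arr[j].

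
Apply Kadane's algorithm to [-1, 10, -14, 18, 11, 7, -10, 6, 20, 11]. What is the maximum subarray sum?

Using Kadane's algorithm on [-1, 10, -14, 18, 11, 7, -10, 6, 20, 11]:

Scanning through the array:
Position 1 (value 10): max_ending_here = 10, max_so_far = 10
Position 2 (value -14): max_ending_here = -4, max_so_far = 10
Position 3 (value 18): max_ending_here = 18, max_so_far = 18
Position 4 (value 11): max_ending_here = 29, max_so_far = 29
Position 5 (value 7): max_ending_here = 36, max_so_far = 36
Position 6 (value -10): max_ending_here = 26, max_so_far = 36
Position 7 (value 6): max_ending_here = 32, max_so_far = 36
Position 8 (value 20): max_ending_here = 52, max_so_far = 52
Position 9 (value 11): max_ending_here = 63, max_so_far = 63

Maximum subarray: [18, 11, 7, -10, 6, 20, 11]
Maximum sum: 63

The maximum subarray is [18, 11, 7, -10, 6, 20, 11] with sum 63. This subarray runs from index 3 to index 9.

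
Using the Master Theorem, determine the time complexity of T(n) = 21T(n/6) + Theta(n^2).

Master Theorem for T(n) = 21T(n/6) + O(n^2):

a = 21, b = 6, c = 2
log_b(a) = log_6(21) = 1.6992

Case 3: c = 2 > log_6(21) = 1.6992
T(n) = O(n^2) = O(n^2)

For T(n) = 21T(n/6) + O(n^2): log_6(21) = 1.6992. This is Case 3 of the Master Theorem (c > log_b(a), work dominated by root), giving O(n^2).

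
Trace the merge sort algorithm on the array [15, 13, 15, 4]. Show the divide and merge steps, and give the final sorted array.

Merge sort trace:

Split: [15, 13, 15, 4] -> [15, 13] and [15, 4]
  Split: [15, 13] -> [15] and [13]
  Merge: [15] + [13] -> [13, 15]
  Split: [15, 4] -> [15] and [4]
  Merge: [15] + [4] -> [4, 15]
Merge: [13, 15] + [4, 15] -> [4, 13, 15, 15]

Final sorted array: [4, 13, 15, 15]

The merge sort proceeds by recursively splitting the array and merging sorted halves.
After all merges, the sorted array is [4, 13, 15, 15].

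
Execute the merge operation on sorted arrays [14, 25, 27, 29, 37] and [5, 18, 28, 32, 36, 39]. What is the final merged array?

Merging process:

Compare 14 vs 5: take 5 from right. Merged: [5]
Compare 14 vs 18: take 14 from left. Merged: [5, 14]
Compare 25 vs 18: take 18 from right. Merged: [5, 14, 18]
Compare 25 vs 28: take 25 from left. Merged: [5, 14, 18, 25]
Compare 27 vs 28: take 27 from left. Merged: [5, 14, 18, 25, 27]
Compare 29 vs 28: take 28 from right. Merged: [5, 14, 18, 25, 27, 28]
Compare 29 vs 32: take 29 from left. Merged: [5, 14, 18, 25, 27, 28, 29]
Compare 37 vs 32: take 32 from right. Merged: [5, 14, 18, 25, 27, 28, 29, 32]
Compare 37 vs 36: take 36 from right. Merged: [5, 14, 18, 25, 27, 28, 29, 32, 36]
Compare 37 vs 39: take 37 from left. Merged: [5, 14, 18, 25, 27, 28, 29, 32, 36, 37]
Append remaining from right: [39]. Merged: [5, 14, 18, 25, 27, 28, 29, 32, 36, 37, 39]

Final merged array: [5, 14, 18, 25, 27, 28, 29, 32, 36, 37, 39]
Total comparisons: 10

The merged array is [5, 14, 18, 25, 27, 28, 29, 32, 36, 37, 39], requiring 10 comparisons. The merge step runs in O(n) time where n is the total number of elements.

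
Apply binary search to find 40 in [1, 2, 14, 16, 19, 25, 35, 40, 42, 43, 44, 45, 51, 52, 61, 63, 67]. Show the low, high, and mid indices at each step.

Binary search for 40 in [1, 2, 14, 16, 19, 25, 35, 40, 42, 43, 44, 45, 51, 52, 61, 63, 67]:

lo=0, hi=16, mid=8, arr[mid]=42 -> 42 > 40, search left half
lo=0, hi=7, mid=3, arr[mid]=16 -> 16 < 40, search right half
lo=4, hi=7, mid=5, arr[mid]=25 -> 25 < 40, search right half
lo=6, hi=7, mid=6, arr[mid]=35 -> 35 < 40, search right half
lo=7, hi=7, mid=7, arr[mid]=40 -> Found target at index 7!

Binary search finds 40 at index 7 after 5 comparisons. The search repeatedly halves the search space by comparing with the middle element.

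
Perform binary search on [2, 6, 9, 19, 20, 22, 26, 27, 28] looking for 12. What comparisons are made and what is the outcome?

Binary search for 12 in [2, 6, 9, 19, 20, 22, 26, 27, 28]:

lo=0, hi=8, mid=4, arr[mid]=20 -> 20 > 12, search left half
lo=0, hi=3, mid=1, arr[mid]=6 -> 6 < 12, search right half
lo=2, hi=3, mid=2, arr[mid]=9 -> 9 < 12, search right half
lo=3, hi=3, mid=3, arr[mid]=19 -> 19 > 12, search left half
lo=3 > hi=2, target 12 not found

Binary search determines that 12 is not in the array after 4 comparisons. The search space was exhausted without finding the target.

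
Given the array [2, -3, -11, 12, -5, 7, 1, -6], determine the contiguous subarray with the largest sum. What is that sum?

Using Kadane's algorithm on [2, -3, -11, 12, -5, 7, 1, -6]:

Scanning through the array:
Position 1 (value -3): max_ending_here = -1, max_so_far = 2
Position 2 (value -11): max_ending_here = -11, max_so_far = 2
Position 3 (value 12): max_ending_here = 12, max_so_far = 12
Position 4 (value -5): max_ending_here = 7, max_so_far = 12
Position 5 (value 7): max_ending_here = 14, max_so_far = 14
Position 6 (value 1): max_ending_here = 15, max_so_far = 15
Position 7 (value -6): max_ending_here = 9, max_so_far = 15

Maximum subarray: [12, -5, 7, 1]
Maximum sum: 15

The maximum subarray is [12, -5, 7, 1] with sum 15. This subarray runs from index 3 to index 6.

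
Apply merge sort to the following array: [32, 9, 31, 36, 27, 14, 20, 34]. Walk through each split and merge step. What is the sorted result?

Merge sort trace:

Split: [32, 9, 31, 36, 27, 14, 20, 34] -> [32, 9, 31, 36] and [27, 14, 20, 34]
  Split: [32, 9, 31, 36] -> [32, 9] and [31, 36]
    Split: [32, 9] -> [32] and [9]
    Merge: [32] + [9] -> [9, 32]
    Split: [31, 36] -> [31] and [36]
    Merge: [31] + [36] -> [31, 36]
  Merge: [9, 32] + [31, 36] -> [9, 31, 32, 36]
  Split: [27, 14, 20, 34] -> [27, 14] and [20, 34]
    Split: [27, 14] -> [27] and [14]
    Merge: [27] + [14] -> [14, 27]
    Split: [20, 34] -> [20] and [34]
    Merge: [20] + [34] -> [20, 34]
  Merge: [14, 27] + [20, 34] -> [14, 20, 27, 34]
Merge: [9, 31, 32, 36] + [14, 20, 27, 34] -> [9, 14, 20, 27, 31, 32, 34, 36]

Final sorted array: [9, 14, 20, 27, 31, 32, 34, 36]

The merge sort proceeds by recursively splitting the array and merging sorted halves.
After all merges, the sorted array is [9, 14, 20, 27, 31, 32, 34, 36].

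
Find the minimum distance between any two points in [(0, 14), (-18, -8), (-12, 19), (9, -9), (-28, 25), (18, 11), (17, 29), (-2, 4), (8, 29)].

Computing all pairwise distances among 9 points:

d((0, 14), (-18, -8)) = 28.4253
d((0, 14), (-12, 19)) = 13.0
d((0, 14), (9, -9)) = 24.6982
d((0, 14), (-28, 25)) = 30.0832
d((0, 14), (18, 11)) = 18.2483
d((0, 14), (17, 29)) = 22.6716
d((0, 14), (-2, 4)) = 10.198
d((0, 14), (8, 29)) = 17.0
d((-18, -8), (-12, 19)) = 27.6586
d((-18, -8), (9, -9)) = 27.0185
d((-18, -8), (-28, 25)) = 34.4819
d((-18, -8), (18, 11)) = 40.7063
d((-18, -8), (17, 29)) = 50.9313
d((-18, -8), (-2, 4)) = 20.0
d((-18, -8), (8, 29)) = 45.2217
d((-12, 19), (9, -9)) = 35.0
d((-12, 19), (-28, 25)) = 17.088
d((-12, 19), (18, 11)) = 31.0483
d((-12, 19), (17, 29)) = 30.6757
d((-12, 19), (-2, 4)) = 18.0278
d((-12, 19), (8, 29)) = 22.3607
d((9, -9), (-28, 25)) = 50.2494
d((9, -9), (18, 11)) = 21.9317
d((9, -9), (17, 29)) = 38.833
d((9, -9), (-2, 4)) = 17.0294
d((9, -9), (8, 29)) = 38.0132
d((-28, 25), (18, 11)) = 48.0833
d((-28, 25), (17, 29)) = 45.1774
d((-28, 25), (-2, 4)) = 33.4215
d((-28, 25), (8, 29)) = 36.2215
d((18, 11), (17, 29)) = 18.0278
d((18, 11), (-2, 4)) = 21.1896
d((18, 11), (8, 29)) = 20.5913
d((17, 29), (-2, 4)) = 31.4006
d((17, 29), (8, 29)) = 9.0 <-- minimum
d((-2, 4), (8, 29)) = 26.9258

Closest pair: (17, 29) and (8, 29) with distance 9.0

The closest pair is (17, 29) and (8, 29) with Euclidean distance 9.0. For 9 points, brute-force pairwise comparison is shown above. For large n, the divide-and-conquer algorithm (sort by x, recurse on halves, check the dividing strip) achieves O(n log n).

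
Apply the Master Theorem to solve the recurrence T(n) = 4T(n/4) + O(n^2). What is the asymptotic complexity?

Master Theorem for T(n) = 4T(n/4) + O(n^2):

a = 4, b = 4, c = 2
log_b(a) = log_4(4) = 1.0000

Case 3: c = 2 > log_4(4) = 1.0000
T(n) = O(n^2) = O(n^2)

For T(n) = 4T(n/4) + O(n^2): log_4(4) = 1.0000. This is Case 3 of the Master Theorem (c > log_b(a), work dominated by root), giving O(n^2).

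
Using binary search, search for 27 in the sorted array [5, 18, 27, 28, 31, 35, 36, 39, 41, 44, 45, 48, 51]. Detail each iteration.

Binary search for 27 in [5, 18, 27, 28, 31, 35, 36, 39, 41, 44, 45, 48, 51]:

lo=0, hi=12, mid=6, arr[mid]=36 -> 36 > 27, search left half
lo=0, hi=5, mid=2, arr[mid]=27 -> Found target at index 2!

Binary search finds 27 at index 2 after 2 comparisons. The search repeatedly halves the search space by comparing with the middle element.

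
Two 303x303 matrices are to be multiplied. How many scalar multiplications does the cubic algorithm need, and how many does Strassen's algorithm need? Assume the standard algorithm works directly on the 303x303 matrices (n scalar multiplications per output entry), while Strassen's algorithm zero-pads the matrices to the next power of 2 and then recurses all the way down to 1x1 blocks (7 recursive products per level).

Matrix multiplication for 303x303 matrices:

Strassen's algorithm requires power-of-2 dimensions. Pad 303x303 to 512x512 (next power of 2).

Standard algorithm: 303^3 = 27818127 multiplications
Strassen's algorithm: 7^(log2(512)) = 7^9 = 40353607 multiplications
Difference: 27818127 - 40353607 = -12535480 (Strassen uses MORE here due to padding overhead — for small or just-over-power-of-2 n, padding can outweigh the per-level savings)

Standard: 27818127 multiplications (303^3). Strassen: 40353607 multiplications (7^9, after padding to 512x512). Strassen reduces 8 recursive multiplications to 7 at each level.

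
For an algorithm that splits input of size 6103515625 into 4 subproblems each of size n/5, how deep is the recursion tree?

For divide and conquer with division factor 5:

Problem sizes at each level:
Level 0: 6103515625
Level 1: 1220703125
Level 2: 244140625
Level 3: 48828125
Level 4: 9765625
Level 5: 1953125
Level 6: 390625
Level 7: 78125
Level 8: 15625
Level 9: 3125
Level 10: 625
Level 11: 125
Level 12: 25
Level 13: 5
Level 14: 1

The root is level 0 and the size-1 base case is level 14 (the tree spans levels 0 through 14, i.e. 15 levels counting the root), so the depth is the number of divisions: log_5(6103515625) = 14

The recursion tree depth is log_5(6103515625) = 14. At each level, the problem size is divided by 5, so it takes 14 divisions to reduce to a base case of size 1. The algorithm makes 4 recursive calls at each level.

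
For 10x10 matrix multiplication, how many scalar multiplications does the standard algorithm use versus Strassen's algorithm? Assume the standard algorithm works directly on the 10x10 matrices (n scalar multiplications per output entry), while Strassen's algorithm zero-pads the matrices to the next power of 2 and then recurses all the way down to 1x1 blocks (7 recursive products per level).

Matrix multiplication for 10x10 matrices:

Strassen's algorithm requires power-of-2 dimensions. Pad 10x10 to 16x16 (next power of 2).

Standard algorithm: 10^3 = 1000 multiplications
Strassen's algorithm: 7^(log2(16)) = 7^4 = 2401 multiplications
Difference: 1000 - 2401 = -1401 (Strassen uses MORE here due to padding overhead — for small or just-over-power-of-2 n, padding can outweigh the per-level savings)

Standard: 1000 multiplications (10^3). Strassen: 2401 multiplications (7^4, after padding to 16x16). Strassen reduces 8 recursive multiplications to 7 at each level.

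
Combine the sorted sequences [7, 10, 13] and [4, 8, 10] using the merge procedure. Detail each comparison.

Merging process:

Compare 7 vs 4: take 4 from right. Merged: [4]
Compare 7 vs 8: take 7 from left. Merged: [4, 7]
Compare 10 vs 8: take 8 from right. Merged: [4, 7, 8]
Compare 10 vs 10: take 10 from left. Merged: [4, 7, 8, 10]
Compare 13 vs 10: take 10 from right. Merged: [4, 7, 8, 10, 10]
Append remaining from left: [13]. Merged: [4, 7, 8, 10, 10, 13]

Final merged array: [4, 7, 8, 10, 10, 13]
Total comparisons: 5

The merged array is [4, 7, 8, 10, 10, 13], requiring 5 comparisons. The merge step runs in O(n) time where n is the total number of elements.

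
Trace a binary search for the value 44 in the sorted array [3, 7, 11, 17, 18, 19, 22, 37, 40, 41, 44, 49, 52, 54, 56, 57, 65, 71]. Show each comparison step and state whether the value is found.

Binary search for 44 in [3, 7, 11, 17, 18, 19, 22, 37, 40, 41, 44, 49, 52, 54, 56, 57, 65, 71]:

lo=0, hi=17, mid=8, arr[mid]=40 -> 40 < 44, search right half
lo=9, hi=17, mid=13, arr[mid]=54 -> 54 > 44, search left half
lo=9, hi=12, mid=10, arr[mid]=44 -> Found target at index 10!

Binary search finds 44 at index 10 after 3 comparisons. The search repeatedly halves the search space by comparing with the middle element.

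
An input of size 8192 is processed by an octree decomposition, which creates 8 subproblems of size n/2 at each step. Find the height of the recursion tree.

For divide and conquer with division factor 2:

Problem sizes at each level:
Level 0: 8192
Level 1: 4096
Level 2: 2048
Level 3: 1024
Level 4: 512
Level 5: 256
Level 6: 128
Level 7: 64
Level 8: 32
Level 9: 16
Level 10: 8
Level 11: 4
Level 12: 2
Level 13: 1

The root is level 0 and the size-1 base case is level 13 (the tree spans levels 0 through 13, i.e. 14 levels counting the root), so the depth is the number of divisions: log_2(8192) = 13

The recursion tree depth is log_2(8192) = 13. At each level, the problem size is divided by 2, so it takes 13 divisions to reduce to a base case of size 1. The algorithm makes 8 recursive calls at each level.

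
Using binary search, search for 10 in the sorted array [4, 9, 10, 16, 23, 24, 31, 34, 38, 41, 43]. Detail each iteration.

Binary search for 10 in [4, 9, 10, 16, 23, 24, 31, 34, 38, 41, 43]:

lo=0, hi=10, mid=5, arr[mid]=24 -> 24 > 10, search left half
lo=0, hi=4, mid=2, arr[mid]=10 -> Found target at index 2!

Binary search finds 10 at index 2 after 2 comparisons. The search repeatedly halves the search space by comparing with the middle element.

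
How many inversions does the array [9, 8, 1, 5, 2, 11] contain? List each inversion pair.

Finding inversions in [9, 8, 1, 5, 2, 11]:

(0, 1): arr[0]=9 > arr[1]=8
(0, 2): arr[0]=9 > arr[2]=1
(0, 3): arr[0]=9 > arr[3]=5
(0, 4): arr[0]=9 > arr[4]=2
(1, 2): arr[1]=8 > arr[2]=1
(1, 3): arr[1]=8 > arr[3]=5
(1, 4): arr[1]=8 > arr[4]=2
(3, 4): arr[3]=5 > arr[4]=2

Total inversions: 8

The array has 8 inversion(s): (0,1), (0,2), (0,3), (0,4), (1,2), (1,3), (1,4), (3,4). Each pair (i,j) satisfies i < j and arr[i] > arr[j].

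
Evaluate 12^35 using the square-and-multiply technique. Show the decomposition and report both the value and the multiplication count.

Computing 12^35 by squaring (build up from 12^1; each line after the first costs one multiplication):

12^1 = 12
12^2 = (12^1)^2 = 12^2 = 144
12^4 = (12^2)^2 = 144^2 = 20736
12^8 = (12^4)^2 = 20736^2 = 429981696
12^16 = (12^8)^2 = 429981696^2 = 184884258895036416
12^17 = 12 * 12^16 = 12 * 184884258895036416 = 2218611106740436992
12^34 = (12^17)^2 = 2218611106740436992^2 = 4922235242952026704037113243122008064
12^35 = 12 * 12^34 = 12 * 4922235242952026704037113243122008064 = 59066822915424320448445358917464096768

Result: 59066822915424320448445358917464096768
Multiplications needed: 7 (7 lines after 12^1)

12^35 = 59066822915424320448445358917464096768. Using exponentiation by squaring, this requires 7 multiplications. The key idea: if the exponent is even, square the half-power; if odd, multiply by the base once.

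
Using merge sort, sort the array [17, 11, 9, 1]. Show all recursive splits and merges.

Merge sort trace:

Split: [17, 11, 9, 1] -> [17, 11] and [9, 1]
  Split: [17, 11] -> [17] and [11]
  Merge: [17] + [11] -> [11, 17]
  Split: [9, 1] -> [9] and [1]
  Merge: [9] + [1] -> [1, 9]
Merge: [11, 17] + [1, 9] -> [1, 9, 11, 17]

Final sorted array: [1, 9, 11, 17]

The merge sort proceeds by recursively splitting the array and merging sorted halves.
After all merges, the sorted array is [1, 9, 11, 17].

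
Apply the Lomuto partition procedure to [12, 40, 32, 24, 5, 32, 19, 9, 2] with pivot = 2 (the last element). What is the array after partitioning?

Lomuto partition with pivot = 2:

Initial array: [12, 40, 32, 24, 5, 32, 19, 9, 2]

arr[0]=12 > 2: no swap
arr[1]=40 > 2: no swap
arr[2]=32 > 2: no swap
arr[3]=24 > 2: no swap
arr[4]=5 > 2: no swap
arr[5]=32 > 2: no swap
arr[6]=19 > 2: no swap
arr[7]=9 > 2: no swap

Place pivot at position 0: [2, 40, 32, 24, 5, 32, 19, 9, 12]
Pivot position: 0

After partitioning with pivot 2, the array becomes [2, 40, 32, 24, 5, 32, 19, 9, 12]. The pivot is placed at index 0. All elements to the left of the pivot are <= 2, and all elements to the right are > 2.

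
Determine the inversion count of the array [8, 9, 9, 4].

Finding inversions in [8, 9, 9, 4]:

(0, 3): arr[0]=8 > arr[3]=4
(1, 3): arr[1]=9 > arr[3]=4
(2, 3): arr[2]=9 > arr[3]=4

Total inversions: 3

The array has 3 inversion(s): (0,3), (1,3), (2,3). Each pair (i,j) satisfies i < j and arr[i] > arr[j].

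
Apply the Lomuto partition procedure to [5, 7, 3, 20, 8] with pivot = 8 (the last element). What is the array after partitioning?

Lomuto partition with pivot = 8:

Initial array: [5, 7, 3, 20, 8]

arr[0]=5 <= 8: swap with position 0, array becomes [5, 7, 3, 20, 8]
arr[1]=7 <= 8: swap with position 1, array becomes [5, 7, 3, 20, 8]
arr[2]=3 <= 8: swap with position 2, array becomes [5, 7, 3, 20, 8]
arr[3]=20 > 8: no swap

Place pivot at position 3: [5, 7, 3, 8, 20]
Pivot position: 3

After partitioning with pivot 8, the array becomes [5, 7, 3, 8, 20]. The pivot is placed at index 3. All elements to the left of the pivot are <= 8, and all elements to the right are > 8.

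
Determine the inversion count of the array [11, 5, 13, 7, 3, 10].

Finding inversions in [11, 5, 13, 7, 3, 10]:

(0, 1): arr[0]=11 > arr[1]=5
(0, 3): arr[0]=11 > arr[3]=7
(0, 4): arr[0]=11 > arr[4]=3
(0, 5): arr[0]=11 > arr[5]=10
(1, 4): arr[1]=5 > arr[4]=3
(2, 3): arr[2]=13 > arr[3]=7
(2, 4): arr[2]=13 > arr[4]=3
(2, 5): arr[2]=13 > arr[5]=10
(3, 4): arr[3]=7 > arr[4]=3

Total inversions: 9

The array has 9 inversion(s): (0,1), (0,3), (0,4), (0,5), (1,4), (2,3), (2,4), (2,5), (3,4). Each pair (i,j) satisfies i < j and arr[i] > arr[j].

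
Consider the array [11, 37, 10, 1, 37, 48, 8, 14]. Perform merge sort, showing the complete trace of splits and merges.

Merge sort trace:

Split: [11, 37, 10, 1, 37, 48, 8, 14] -> [11, 37, 10, 1] and [37, 48, 8, 14]
  Split: [11, 37, 10, 1] -> [11, 37] and [10, 1]
    Split: [11, 37] -> [11] and [37]
    Merge: [11] + [37] -> [11, 37]
    Split: [10, 1] -> [10] and [1]
    Merge: [10] + [1] -> [1, 10]
  Merge: [11, 37] + [1, 10] -> [1, 10, 11, 37]
  Split: [37, 48, 8, 14] -> [37, 48] and [8, 14]
    Split: [37, 48] -> [37] and [48]
    Merge: [37] + [48] -> [37, 48]
    Split: [8, 14] -> [8] and [14]
    Merge: [8] + [14] -> [8, 14]
  Merge: [37, 48] + [8, 14] -> [8, 14, 37, 48]
Merge: [1, 10, 11, 37] + [8, 14, 37, 48] -> [1, 8, 10, 11, 14, 37, 37, 48]

Final sorted array: [1, 8, 10, 11, 14, 37, 37, 48]

The merge sort proceeds by recursively splitting the array and merging sorted halves.
After all merges, the sorted array is [1, 8, 10, 11, 14, 37, 37, 48].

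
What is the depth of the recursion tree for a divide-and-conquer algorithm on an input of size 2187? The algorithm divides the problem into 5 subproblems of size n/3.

For divide and conquer with division factor 3:

Problem sizes at each level:
Level 0: 2187
Level 1: 729
Level 2: 243
Level 3: 81
Level 4: 27
Level 5: 9
Level 6: 3
Level 7: 1

The root is level 0 and the size-1 base case is level 7 (the tree spans levels 0 through 7, i.e. 8 levels counting the root), so the depth is the number of divisions: log_3(2187) = 7

The recursion tree depth is log_3(2187) = 7. At each level, the problem size is divided by 3, so it takes 7 divisions to reduce to a base case of size 1. The algorithm makes 5 recursive calls at each level.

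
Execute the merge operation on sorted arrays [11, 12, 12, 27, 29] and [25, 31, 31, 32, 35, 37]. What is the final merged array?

Merging process:

Compare 11 vs 25: take 11 from left. Merged: [11]
Compare 12 vs 25: take 12 from left. Merged: [11, 12]
Compare 12 vs 25: take 12 from left. Merged: [11, 12, 12]
Compare 27 vs 25: take 25 from right. Merged: [11, 12, 12, 25]
Compare 27 vs 31: take 27 from left. Merged: [11, 12, 12, 25, 27]
Compare 29 vs 31: take 29 from left. Merged: [11, 12, 12, 25, 27, 29]
Append remaining from right: [31, 31, 32, 35, 37]. Merged: [11, 12, 12, 25, 27, 29, 31, 31, 32, 35, 37]

Final merged array: [11, 12, 12, 25, 27, 29, 31, 31, 32, 35, 37]
Total comparisons: 6

The merged array is [11, 12, 12, 25, 27, 29, 31, 31, 32, 35, 37], requiring 6 comparisons. The merge step runs in O(n) time where n is the total number of elements.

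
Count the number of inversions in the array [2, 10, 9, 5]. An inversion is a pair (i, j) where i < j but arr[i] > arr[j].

Finding inversions in [2, 10, 9, 5]:

(1, 2): arr[1]=10 > arr[2]=9
(1, 3): arr[1]=10 > arr[3]=5
(2, 3): arr[2]=9 > arr[3]=5

Total inversions: 3

The array has 3 inversion(s): (1,2), (1,3), (2,3). Each pair (i,j) satisfies i < j and arr[i] > arr[j].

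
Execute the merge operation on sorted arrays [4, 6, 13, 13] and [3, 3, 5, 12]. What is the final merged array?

Merging process:

Compare 4 vs 3: take 3 from right. Merged: [3]
Compare 4 vs 3: take 3 from right. Merged: [3, 3]
Compare 4 vs 5: take 4 from left. Merged: [3, 3, 4]
Compare 6 vs 5: take 5 from right. Merged: [3, 3, 4, 5]
Compare 6 vs 12: take 6 from left. Merged: [3, 3, 4, 5, 6]
Compare 13 vs 12: take 12 from right. Merged: [3, 3, 4, 5, 6, 12]
Append remaining from left: [13, 13]. Merged: [3, 3, 4, 5, 6, 12, 13, 13]

Final merged array: [3, 3, 4, 5, 6, 12, 13, 13]
Total comparisons: 6

The merged array is [3, 3, 4, 5, 6, 12, 13, 13], requiring 6 comparisons. The merge step runs in O(n) time where n is the total number of elements.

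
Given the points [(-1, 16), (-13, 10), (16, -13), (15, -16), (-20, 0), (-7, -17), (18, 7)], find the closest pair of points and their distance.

Computing all pairwise distances among 7 points:

d((-1, 16), (-13, 10)) = 13.4164
d((-1, 16), (16, -13)) = 33.6155
d((-1, 16), (15, -16)) = 35.7771
d((-1, 16), (-20, 0)) = 24.8395
d((-1, 16), (-7, -17)) = 33.541
d((-1, 16), (18, 7)) = 21.0238
d((-13, 10), (16, -13)) = 37.0135
d((-13, 10), (15, -16)) = 38.2099
d((-13, 10), (-20, 0)) = 12.2066
d((-13, 10), (-7, -17)) = 27.6586
d((-13, 10), (18, 7)) = 31.1448
d((16, -13), (15, -16)) = 3.1623 <-- minimum
d((16, -13), (-20, 0)) = 38.2753
d((16, -13), (-7, -17)) = 23.3452
d((16, -13), (18, 7)) = 20.0998
d((15, -16), (-20, 0)) = 38.4838
d((15, -16), (-7, -17)) = 22.0227
d((15, -16), (18, 7)) = 23.1948
d((-20, 0), (-7, -17)) = 21.4009
d((-20, 0), (18, 7)) = 38.6394
d((-7, -17), (18, 7)) = 34.6554

Closest pair: (16, -13) and (15, -16) with distance 3.1623

The closest pair is (16, -13) and (15, -16) with Euclidean distance 3.1623. For 7 points, brute-force pairwise comparison is shown above. For large n, the divide-and-conquer algorithm (sort by x, recurse on halves, check the dividing strip) achieves O(n log n).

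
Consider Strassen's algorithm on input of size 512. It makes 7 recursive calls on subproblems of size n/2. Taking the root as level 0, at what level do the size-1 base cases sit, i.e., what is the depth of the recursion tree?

For divide and conquer with division factor 2:

Problem sizes at each level:
Level 0: 512
Level 1: 256
Level 2: 128
Level 3: 64
Level 4: 32
Level 5: 16
Level 6: 8
Level 7: 4
Level 8: 2
Level 9: 1

The root is level 0 and the size-1 base case is level 9 (the tree spans levels 0 through 9, i.e. 10 levels counting the root), so the depth is the number of divisions: log_2(512) = 9

The recursion tree depth is log_2(512) = 9. At each level, the problem size is divided by 2, so it takes 9 divisions to reduce to a base case of size 1. The algorithm makes 7 recursive calls at each level.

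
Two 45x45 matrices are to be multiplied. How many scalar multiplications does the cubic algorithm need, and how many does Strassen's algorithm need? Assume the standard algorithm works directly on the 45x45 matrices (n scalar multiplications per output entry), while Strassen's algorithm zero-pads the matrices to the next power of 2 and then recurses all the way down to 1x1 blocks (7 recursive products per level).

Matrix multiplication for 45x45 matrices:

Strassen's algorithm requires power-of-2 dimensions. Pad 45x45 to 64x64 (next power of 2).

Standard algorithm: 45^3 = 91125 multiplications
Strassen's algorithm: 7^(log2(64)) = 7^6 = 117649 multiplications
Difference: 91125 - 117649 = -26524 (Strassen uses MORE here due to padding overhead — for small or just-over-power-of-2 n, padding can outweigh the per-level savings)

Standard: 91125 multiplications (45^3). Strassen: 117649 multiplications (7^6, after padding to 64x64). Strassen reduces 8 recursive multiplications to 7 at each level.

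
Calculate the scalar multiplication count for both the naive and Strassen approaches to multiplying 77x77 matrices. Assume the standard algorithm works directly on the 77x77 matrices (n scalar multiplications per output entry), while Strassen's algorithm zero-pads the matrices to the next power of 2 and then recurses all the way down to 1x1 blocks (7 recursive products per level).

Matrix multiplication for 77x77 matrices:

Strassen's algorithm requires power-of-2 dimensions. Pad 77x77 to 128x128 (next power of 2).

Standard algorithm: 77^3 = 456533 multiplications
Strassen's algorithm: 7^(log2(128)) = 7^7 = 823543 multiplications
Difference: 456533 - 823543 = -367010 (Strassen uses MORE here due to padding overhead — for small or just-over-power-of-2 n, padding can outweigh the per-level savings)

Standard: 456533 multiplications (77^3). Strassen: 823543 multiplications (7^7, after padding to 128x128). Strassen reduces 8 recursive multiplications to 7 at each level.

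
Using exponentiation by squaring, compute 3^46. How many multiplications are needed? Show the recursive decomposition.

Computing 3^46 by squaring (build up from 3^1; each line after the first costs one multiplication):

3^1 = 3
3^2 = (3^1)^2 = 3^2 = 9
3^4 = (3^2)^2 = 9^2 = 81
3^5 = 3 * 3^4 = 3 * 81 = 243
3^10 = (3^5)^2 = 243^2 = 59049
3^11 = 3 * 3^10 = 3 * 59049 = 177147
3^22 = (3^11)^2 = 177147^2 = 31381059609
3^23 = 3 * 3^22 = 3 * 31381059609 = 94143178827
3^46 = (3^23)^2 = 94143178827^2 = 8862938119652501095929

Result: 8862938119652501095929
Multiplications needed: 8 (8 lines after 3^1)

3^46 = 8862938119652501095929. Using exponentiation by squaring, this requires 8 multiplications. The key idea: if the exponent is even, square the half-power; if odd, multiply by the base once.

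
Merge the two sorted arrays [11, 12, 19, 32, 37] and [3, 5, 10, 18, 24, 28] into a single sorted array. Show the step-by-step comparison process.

Merging process:

Compare 11 vs 3: take 3 from right. Merged: [3]
Compare 11 vs 5: take 5 from right. Merged: [3, 5]
Compare 11 vs 10: take 10 from right. Merged: [3, 5, 10]
Compare 11 vs 18: take 11 from left. Merged: [3, 5, 10, 11]
Compare 12 vs 18: take 12 from left. Merged: [3, 5, 10, 11, 12]
Compare 19 vs 18: take 18 from right. Merged: [3, 5, 10, 11, 12, 18]
Compare 19 vs 24: take 19 from left. Merged: [3, 5, 10, 11, 12, 18, 19]
Compare 32 vs 24: take 24 from right. Merged: [3, 5, 10, 11, 12, 18, 19, 24]
Compare 32 vs 28: take 28 from right. Merged: [3, 5, 10, 11, 12, 18, 19, 24, 28]
Append remaining from left: [32, 37]. Merged: [3, 5, 10, 11, 12, 18, 19, 24, 28, 32, 37]

Final merged array: [3, 5, 10, 11, 12, 18, 19, 24, 28, 32, 37]
Total comparisons: 9

The merged array is [3, 5, 10, 11, 12, 18, 19, 24, 28, 32, 37], requiring 9 comparisons. The merge step runs in O(n) time where n is the total number of elements.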